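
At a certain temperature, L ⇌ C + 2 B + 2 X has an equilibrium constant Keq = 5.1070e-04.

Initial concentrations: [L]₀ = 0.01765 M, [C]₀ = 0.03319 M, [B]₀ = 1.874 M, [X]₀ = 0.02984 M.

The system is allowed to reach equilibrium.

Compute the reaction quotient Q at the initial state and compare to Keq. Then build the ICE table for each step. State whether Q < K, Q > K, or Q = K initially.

Q₀ = 0.00588 vs Keq = 5.1070e-04 ⇒ Q>K, reverse
Step 1:
                  L         C         B         X
  init      0.01765   0.03319     1.874   0.02984
  Δ        0.008626 -0.008626  -0.01725  -0.01725
  eq        0.02628   0.02456     1.857   0.01259
  solve Keq expr → x = -0.008626; check Q = 5.1070e-04

Q₀ = 0.00588; Q > K (proceeds reverse)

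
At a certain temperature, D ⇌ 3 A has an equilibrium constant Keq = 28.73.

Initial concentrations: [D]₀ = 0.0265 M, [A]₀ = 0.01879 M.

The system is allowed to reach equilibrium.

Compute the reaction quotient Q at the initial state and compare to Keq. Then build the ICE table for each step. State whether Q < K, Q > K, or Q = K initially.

Q₀ = 2.5034e-04 vs Keq = 28.73 ⇒ Q<K, forward
Step 1:
                  D         A
  init       0.0265   0.01879
  Δ        -0.02647    0.0794
  eq      3.2952e-05   0.09819
  solve Keq expr → x = 0.02647; check Q = 28.73

Q₀ = 2.5034e-04; Q < K (proceeds forward)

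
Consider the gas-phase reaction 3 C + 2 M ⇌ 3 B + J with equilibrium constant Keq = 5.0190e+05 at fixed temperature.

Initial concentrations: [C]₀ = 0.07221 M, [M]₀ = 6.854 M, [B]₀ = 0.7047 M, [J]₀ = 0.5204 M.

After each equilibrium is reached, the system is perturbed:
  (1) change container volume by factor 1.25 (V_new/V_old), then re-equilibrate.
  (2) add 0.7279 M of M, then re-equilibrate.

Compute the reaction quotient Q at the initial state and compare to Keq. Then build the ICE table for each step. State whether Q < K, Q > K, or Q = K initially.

Q₀ = 10.3; Q < K (proceeds forward)

Q₀ = 10.3 vs Keq = 5.0190e+05 ⇒ Q<K, forward
Step 1:
                  C         M         B         J
  I         0.07221     6.854    0.7047    0.5204
  C        -0.06999  -0.04666   0.06999   0.02333
  E        0.002215     6.807    0.7747    0.5437
  solve Keq expr → x = 0.02333; check Q = 5.0190e+05
Then change container volume by factor 1.25 (V_new/V_old).
Step 2:
                  C         M         B         J
  I        0.001772     5.446    0.6198     0.435
  C       1.3633e-04 9.0887e-05 -1.3633e-04 -4.5443e-05
  E        0.001908     5.446    0.6196    0.4349
  solve Keq expr → x = -4.5443e-05; check Q = 5.0190e+05
Then add 0.7279 M of M.
Step 3:
                  C         M         B         J
  I        0.001908     6.174    0.6196    0.4349
  C       -1.5260e-04 -1.0173e-04 1.5260e-04 5.0866e-05
  E        0.001756     6.174    0.6198     0.435
  solve Keq expr → x = 5.0866e-05; check Q = 5.0190e+05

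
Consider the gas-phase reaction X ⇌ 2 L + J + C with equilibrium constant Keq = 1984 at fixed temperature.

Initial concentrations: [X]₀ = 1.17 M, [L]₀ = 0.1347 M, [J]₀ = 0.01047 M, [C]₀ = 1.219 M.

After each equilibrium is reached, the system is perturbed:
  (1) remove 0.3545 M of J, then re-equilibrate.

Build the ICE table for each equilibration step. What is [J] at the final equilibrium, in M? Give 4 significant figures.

Q₀ = 1.9792e-04 vs Keq = 1984 ⇒ Q<K, forward
Step 1:
                  X         L         J         C
  I            1.17    0.1347   0.01047     1.219
  C          -1.162     2.323     1.162     1.162
  E        0.008494     2.458     1.172     2.381
  solve Keq expr → x = 1.162; check Q = 1984
Then remove 0.3545 M of J.
Step 2:
                  X         L         J         C
  I        0.008494     2.458    0.8175     2.381
  C        -0.00252  0.005041   0.00252   0.00252
  E        0.005974     2.463      0.82     2.383
  solve Keq expr → x = 0.00252; check Q = 1984

[J]_eq = 0.82 M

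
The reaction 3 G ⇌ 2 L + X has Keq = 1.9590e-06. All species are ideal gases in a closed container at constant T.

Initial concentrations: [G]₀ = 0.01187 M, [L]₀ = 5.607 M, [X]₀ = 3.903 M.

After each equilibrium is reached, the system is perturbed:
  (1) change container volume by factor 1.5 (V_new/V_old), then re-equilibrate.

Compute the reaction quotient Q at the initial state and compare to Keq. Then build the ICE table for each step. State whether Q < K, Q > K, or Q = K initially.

Q₀ = 7.3368e+07 vs Keq = 1.9590e-06 ⇒ Q>K, reverse
Step 1:
                    G           L           X
  I           0.01187       5.607       3.903
  C             8.362      -5.575      -2.787
  E             8.374     0.03211       1.116
  solve Keq expr → x = -2.787; check Q = 1.9590e-06
Then change container volume by factor 1.5 (V_new/V_old).
Step 2:
                    G           L           X
  I             5.583     0.02141      0.7437
  C                 0           0           0
  E             5.583     0.02141      0.7437
  solve Keq expr → x = 0; check Q = 1.9590e-06

Q₀ = 7.3368e+07; Q > K (proceeds reverse)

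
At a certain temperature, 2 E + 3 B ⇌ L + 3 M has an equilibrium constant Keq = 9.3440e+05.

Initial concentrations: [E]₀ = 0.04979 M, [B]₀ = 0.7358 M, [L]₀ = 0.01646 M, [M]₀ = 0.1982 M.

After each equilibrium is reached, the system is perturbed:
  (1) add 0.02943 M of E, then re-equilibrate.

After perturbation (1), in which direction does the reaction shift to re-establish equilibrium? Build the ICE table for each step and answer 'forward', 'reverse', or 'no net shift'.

Direction: forward

Q₀ = 0.1298 vs Keq = 9.3440e+05 ⇒ Q<K, forward
Step 1:
                    E           B           L           M
  Initial     0.04979      0.7358     0.01646      0.1982
  Change     -0.04973     -0.0746     0.02487      0.0746
  Equil    5.5734e-05      0.6612     0.04133      0.2728
  solve Keq expr → x = 0.02487; check Q = 9.3440e+05
Then add 0.02943 M of E.
Step 2:
                    E           B           L           M
  Initial     0.02949      0.6612     0.04133      0.2728
  Change      -0.0294    -0.04409      0.0147     0.04409
  Equil    9.0107e-05      0.6171     0.05602      0.3169
  solve Keq expr → x = 0.0147; check Q = 9.3440e+05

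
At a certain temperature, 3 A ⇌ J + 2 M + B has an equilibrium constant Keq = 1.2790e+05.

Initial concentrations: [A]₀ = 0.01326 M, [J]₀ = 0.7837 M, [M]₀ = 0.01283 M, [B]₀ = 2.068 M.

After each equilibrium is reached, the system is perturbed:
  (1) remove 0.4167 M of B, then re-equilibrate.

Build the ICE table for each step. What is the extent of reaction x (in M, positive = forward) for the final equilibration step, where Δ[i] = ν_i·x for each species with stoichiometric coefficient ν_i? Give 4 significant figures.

x = 4.0634e-05 M

Q₀ = 114.4 vs Keq = 1.2790e+05 ⇒ Q<K, forward
Step 1:
                    A           J           M           B
  init        0.01326      0.7837     0.01283       2.068
  Δ          -0.01151    0.003837    0.007673    0.003837
  eq          0.00175      0.7875      0.0205       2.072
  solve Keq expr → x = 0.003837; check Q = 1.2790e+05
Then remove 0.4167 M of B.
Step 2:
                    A           J           M           B
  init        0.00175      0.7875      0.0205       1.655
  Δ       -1.2190e-04  4.0634e-05  8.1269e-05  4.0634e-05
  eq         0.001628      0.7876     0.02058       1.655
  solve Keq expr → x = 4.0634e-05; check Q = 1.2790e+05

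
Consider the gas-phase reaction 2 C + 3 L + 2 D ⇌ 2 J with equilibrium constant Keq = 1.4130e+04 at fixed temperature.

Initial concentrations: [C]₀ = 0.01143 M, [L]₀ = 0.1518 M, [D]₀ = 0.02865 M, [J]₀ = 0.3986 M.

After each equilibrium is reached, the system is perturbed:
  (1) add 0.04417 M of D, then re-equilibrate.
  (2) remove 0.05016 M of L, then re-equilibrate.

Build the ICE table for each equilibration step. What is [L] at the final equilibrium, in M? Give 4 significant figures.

[L]_eq = 0.2535 M

Q₀ = 4.2356e+08 vs Keq = 1.4130e+04 ⇒ Q>K, reverse
Step 1:
                    C           L           D           J
  Initial     0.01143      0.1518     0.02865      0.3986
  Change        0.102       0.153       0.102      -0.102
  Equil        0.1135      0.3048      0.1307      0.2966
  solve Keq expr → x = -0.05101; check Q = 1.4130e+04
Then add 0.04417 M of D.
Step 2:
                    C           L           D           J
  Initial      0.1135      0.3048      0.1748      0.2966
  Change     -0.01116    -0.01674    -0.01116     0.01116
  Equil        0.1023      0.2881      0.1637      0.3077
  solve Keq expr → x = 0.005581; check Q = 1.4130e+04
Then remove 0.05016 M of L.
Step 3:
                    C           L           D           J
  Initial      0.1023      0.2379      0.1637      0.3077
  Change      0.01036     0.01554     0.01036    -0.01036
  Equil        0.1126      0.2535       0.174      0.2974
  solve Keq expr → x = -0.005179; check Q = 1.4130e+04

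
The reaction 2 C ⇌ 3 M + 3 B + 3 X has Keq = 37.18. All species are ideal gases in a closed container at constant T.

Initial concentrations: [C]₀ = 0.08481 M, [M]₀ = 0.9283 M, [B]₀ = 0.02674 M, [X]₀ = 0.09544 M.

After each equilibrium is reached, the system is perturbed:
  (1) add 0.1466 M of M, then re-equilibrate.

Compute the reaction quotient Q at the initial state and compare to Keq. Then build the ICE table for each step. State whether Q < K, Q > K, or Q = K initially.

Q₀ = 1.8486e-06 vs Keq = 37.18 ⇒ Q<K, forward
Step 1:
                    C           M           B           X
  init        0.08481      0.9283     0.02674     0.09544
  Δ          -0.08371      0.1256      0.1256      0.1256
  eq         0.001096       1.054      0.1523       0.221
  solve Keq expr → x = 0.04186; check Q = 37.18
Then add 0.1466 M of M.
Step 2:
                    C           M           B           X
  init       0.001096         1.2      0.1523       0.221
  Δ        2.2829e-04 -3.4244e-04 -3.4244e-04 -3.4244e-04
  eq         0.001324         1.2       0.152      0.2207
  solve Keq expr → x = -1.1415e-04; check Q = 37.18

Q₀ = 1.8486e-06; Q < K (proceeds forward)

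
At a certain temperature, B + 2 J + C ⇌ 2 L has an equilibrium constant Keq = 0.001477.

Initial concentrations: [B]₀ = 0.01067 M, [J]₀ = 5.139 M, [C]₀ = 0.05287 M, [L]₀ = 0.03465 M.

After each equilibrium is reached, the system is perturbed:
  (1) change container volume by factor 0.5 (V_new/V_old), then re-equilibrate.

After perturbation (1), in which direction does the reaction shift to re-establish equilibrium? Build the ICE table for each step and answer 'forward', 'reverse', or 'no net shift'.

Direction: forward

Q₀ = 0.08059 vs Keq = 0.001477 ⇒ Q>K, reverse
Step 1:
                    B           J           C           L
  Initial     0.01067       5.139     0.05287     0.03465
  Change      0.01336     0.02673     0.01336    -0.02673
  Equil       0.02403       5.166     0.06623    0.007921
  solve Keq expr → x = -0.01336; check Q = 0.001477
Then change container volume by factor 0.5 (V_new/V_old).
Step 2:
                    B           J           C           L
  Initial     0.04807       10.33      0.1325     0.01584
  Change    -0.006441    -0.01288   -0.006441     0.01288
  Equil       0.04163       10.32       0.126     0.02872
  solve Keq expr → x = 0.006441; check Q = 0.001477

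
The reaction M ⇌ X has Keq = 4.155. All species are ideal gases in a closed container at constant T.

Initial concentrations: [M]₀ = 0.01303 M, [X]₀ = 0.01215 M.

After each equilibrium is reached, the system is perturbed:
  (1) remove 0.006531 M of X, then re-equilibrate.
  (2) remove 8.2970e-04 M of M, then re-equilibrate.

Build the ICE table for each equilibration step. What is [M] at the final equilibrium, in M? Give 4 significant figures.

[M]_eq = 0.003457 M

Q₀ = 0.9325 vs Keq = 4.155 ⇒ Q<K, forward
Step 1:
                  M         X
  Initial   0.01303   0.01215
  Change  -0.008145  0.008145
  Equil    0.004885    0.0203
  solve Keq expr → x = 0.008145; check Q = 4.155
Then remove 0.006531 M of X.
Step 2:
                  M         X
  Initial  0.004885   0.01376
  Change  -0.001267  0.001267
  Equil    0.003618   0.01503
  solve Keq expr → x = 0.001267; check Q = 4.155
Then remove 8.2970e-04 M of M.
Step 3:
                  M         X
  Initial  0.002788   0.01503
  Change  6.6875e-04 -6.6875e-04
  Equil    0.003457   0.01436
  solve Keq expr → x = -6.6875e-04; check Q = 4.155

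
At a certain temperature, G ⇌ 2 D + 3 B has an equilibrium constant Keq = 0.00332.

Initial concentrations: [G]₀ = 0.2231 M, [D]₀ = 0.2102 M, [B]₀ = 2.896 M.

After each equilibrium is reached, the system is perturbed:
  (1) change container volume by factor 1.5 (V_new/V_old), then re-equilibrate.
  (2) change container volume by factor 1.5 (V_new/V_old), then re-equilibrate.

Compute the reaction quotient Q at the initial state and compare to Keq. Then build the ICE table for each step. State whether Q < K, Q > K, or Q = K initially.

Q₀ = 4.81 vs Keq = 0.00332 ⇒ Q>K, reverse
Step 1:
                   G          D          B
  Initial     0.2231     0.2102      2.896
  Change      0.1012    -0.2023    -0.3035
  Equil       0.3243    0.00786      2.592
  solve Keq expr → x = -0.1012; check Q = 0.00332
Then change container volume by factor 1.5 (V_new/V_old).
Step 2:
                   G          D          B
  Initial     0.2162    0.00524      1.728
  Change   -0.003183   0.006367    0.00955
  Equil        0.213    0.01161      1.738
  solve Keq expr → x = 0.003183; check Q = 0.00332
Then change container volume by factor 1.5 (V_new/V_old).
Step 3:
                   G          D          B
  Initial      0.142   0.007738      1.159
  Change   -0.004547   0.009094    0.01364
  Equil       0.1375    0.01683      1.172
  solve Keq expr → x = 0.004547; check Q = 0.00332

Q₀ = 4.81; Q > K (proceeds reverse)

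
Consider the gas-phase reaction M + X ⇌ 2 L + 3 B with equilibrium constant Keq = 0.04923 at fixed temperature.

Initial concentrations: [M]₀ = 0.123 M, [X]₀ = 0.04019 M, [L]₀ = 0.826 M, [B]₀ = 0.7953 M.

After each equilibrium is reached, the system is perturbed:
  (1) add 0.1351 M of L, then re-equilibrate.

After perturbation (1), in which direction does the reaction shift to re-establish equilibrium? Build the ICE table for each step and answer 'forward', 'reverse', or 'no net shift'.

Q₀ = 69.43 vs Keq = 0.04923 ⇒ Q>K, reverse
Step 1:
                  M         X         L         B
  Initial     0.123   0.04019     0.826    0.7953
  Change     0.1818    0.1818   -0.3637   -0.5455
  Equil      0.3048     0.222    0.4623    0.2498
  solve Keq expr → x = -0.1818; check Q = 0.04923
Then add 0.1351 M of L.
Step 2:
                  M         X         L         B
  Initial    0.3048     0.222    0.5974    0.2498
  Change   0.009719  0.009719  -0.01944  -0.02916
  Equil      0.3146    0.2317     0.578    0.2206
  solve Keq expr → x = -0.009719; check Q = 0.04923

Direction: reverse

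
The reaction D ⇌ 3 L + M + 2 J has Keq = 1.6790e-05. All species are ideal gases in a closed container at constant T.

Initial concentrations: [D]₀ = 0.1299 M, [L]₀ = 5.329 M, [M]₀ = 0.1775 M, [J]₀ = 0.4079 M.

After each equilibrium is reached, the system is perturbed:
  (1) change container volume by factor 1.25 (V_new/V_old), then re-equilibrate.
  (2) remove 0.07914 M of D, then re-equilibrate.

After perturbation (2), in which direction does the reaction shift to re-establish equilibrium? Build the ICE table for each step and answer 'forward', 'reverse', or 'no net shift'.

Q₀ = 34.41 vs Keq = 1.6790e-05 ⇒ Q>K, reverse
Step 1:
                    D           L           M           J
  init         0.1299       5.329      0.1775      0.4079
  Δ            0.1775     -0.5324     -0.1775      -0.355
  eq           0.3074       4.797  1.6691e-05     0.05293
  solve Keq expr → x = -0.1775; check Q = 1.6790e-05
Then change container volume by factor 1.25 (V_new/V_old).
Step 2:
                    D           L           M           J
  init         0.2459       3.837  1.3353e-05     0.04235
  Δ       -2.7285e-05  8.1855e-05  2.7285e-05  5.4570e-05
  eq           0.2459       3.837  4.0638e-05      0.0424
  solve Keq expr → x = 2.7285e-05; check Q = 1.6790e-05
Then remove 0.07914 M of D.
Step 3:
                    D           L           M           J
  init         0.1667       3.837  4.0638e-05      0.0424
  Δ        1.3043e-05 -3.9129e-05 -1.3043e-05 -2.6086e-05
  eq           0.1668       3.837  2.7595e-05     0.04238
  solve Keq expr → x = -1.3043e-05; check Q = 1.6790e-05

Direction: reverse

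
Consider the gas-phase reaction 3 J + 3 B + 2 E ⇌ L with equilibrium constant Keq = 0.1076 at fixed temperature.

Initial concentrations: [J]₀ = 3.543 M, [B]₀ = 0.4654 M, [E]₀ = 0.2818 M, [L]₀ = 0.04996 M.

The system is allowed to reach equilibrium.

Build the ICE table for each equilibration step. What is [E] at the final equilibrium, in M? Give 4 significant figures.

Q₀ = 0.1403 vs Keq = 0.1076 ⇒ Q>K, reverse
Step 1:
                  J         B         E         L
  Initial     3.543    0.4654    0.2818   0.04996
  Change    0.01408   0.01408  0.009389 -0.004695
  Equil       3.557    0.4795    0.2912   0.04527
  solve Keq expr → x = -0.004695; check Q = 0.1076

[E]_eq = 0.2912 M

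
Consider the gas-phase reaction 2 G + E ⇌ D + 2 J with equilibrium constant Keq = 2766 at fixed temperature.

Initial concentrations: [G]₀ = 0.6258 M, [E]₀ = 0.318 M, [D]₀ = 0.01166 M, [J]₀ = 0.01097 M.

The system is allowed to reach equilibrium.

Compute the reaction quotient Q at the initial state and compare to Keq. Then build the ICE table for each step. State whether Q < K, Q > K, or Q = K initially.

Q₀ = 1.1267e-05 vs Keq = 2766 ⇒ Q<K, forward
Step 1:
                   G          E          D          J
  Initial     0.6258      0.318    0.01166    0.01097
  Change     -0.5861    -0.2931     0.2931     0.5861
  Equil      0.03968    0.02494     0.3047     0.5971
  solve Keq expr → x = 0.2931; check Q = 2766

Q₀ = 1.1267e-05; Q < K (proceeds forward)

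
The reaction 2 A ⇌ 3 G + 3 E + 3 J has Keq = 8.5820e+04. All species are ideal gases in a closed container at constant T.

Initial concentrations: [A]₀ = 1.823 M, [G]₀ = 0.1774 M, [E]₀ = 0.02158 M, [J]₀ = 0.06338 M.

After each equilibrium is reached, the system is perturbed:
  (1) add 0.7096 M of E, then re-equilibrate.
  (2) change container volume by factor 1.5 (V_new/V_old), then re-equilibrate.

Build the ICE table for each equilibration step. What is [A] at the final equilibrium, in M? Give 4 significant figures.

Q₀ = 4.2983e-12 vs Keq = 8.5820e+04 ⇒ Q<K, forward
Step 1:
                   A          G          E          J
  I            1.823     0.1774    0.02158    0.06338
  C           -1.611      2.416      2.416      2.416
  E            0.212      2.594      2.438       2.48
  solve Keq expr → x = 0.8055; check Q = 8.5820e+04
Then add 0.7096 M of E.
Step 2:
                   A          G          E          J
  I            0.212      2.594      3.148       2.48
  C          0.05714    -0.0857    -0.0857    -0.0857
  E           0.2691      2.508      3.062      2.394
  solve Keq expr → x = -0.02857; check Q = 8.5820e+04
Then change container volume by factor 1.5 (V_new/V_old).
Step 3:
                   A          G          E          J
  I           0.1794      1.672      2.041      1.596
  C          -0.1135     0.1703     0.1703     0.1703
  E          0.06591      1.842      2.212      1.766
  solve Keq expr → x = 0.05676; check Q = 8.5820e+04

[A]_eq = 0.06591 M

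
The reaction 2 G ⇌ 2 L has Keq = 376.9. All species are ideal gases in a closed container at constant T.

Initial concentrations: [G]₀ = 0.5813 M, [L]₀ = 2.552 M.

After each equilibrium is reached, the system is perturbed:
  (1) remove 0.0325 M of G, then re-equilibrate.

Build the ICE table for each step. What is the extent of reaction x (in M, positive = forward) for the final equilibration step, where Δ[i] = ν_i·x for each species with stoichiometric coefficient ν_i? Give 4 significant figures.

Q₀ = 19.27 vs Keq = 376.9 ⇒ Q<K, forward
Step 1:
                   G          L
  init        0.5813      2.552
  Δ          -0.4278     0.4278
  eq          0.1535       2.98
  solve Keq expr → x = 0.2139; check Q = 376.9
Then remove 0.0325 M of G.
Step 2:
                   G          L
  init         0.121       2.98
  Δ          0.03091   -0.03091
  eq          0.1519      2.949
  solve Keq expr → x = -0.01545; check Q = 376.9

x = -0.01545 M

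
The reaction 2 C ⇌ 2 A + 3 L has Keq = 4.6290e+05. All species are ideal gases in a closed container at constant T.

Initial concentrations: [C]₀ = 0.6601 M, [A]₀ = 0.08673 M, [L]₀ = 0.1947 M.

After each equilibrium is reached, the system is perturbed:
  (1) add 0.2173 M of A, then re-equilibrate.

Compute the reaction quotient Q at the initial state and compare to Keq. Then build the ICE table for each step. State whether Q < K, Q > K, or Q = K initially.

Q₀ = 1.2741e-04; Q < K (proceeds forward)

Q₀ = 1.2741e-04 vs Keq = 4.6290e+05 ⇒ Q<K, forward
Step 1:
                  C         A         L
  init       0.6601   0.08673    0.1947
  Δ         -0.6587    0.6587     0.988
  eq       0.001409    0.7454     1.183
  solve Keq expr → x = 0.3293; check Q = 4.6290e+05
Then add 0.2173 M of A.
Step 2:
                  C         A         L
  init     0.001409    0.9627     1.183
  Δ       4.0863e-04 -4.0863e-04 -6.1294e-04
  eq       0.001818    0.9623     1.182
  solve Keq expr → x = -2.0431e-04; check Q = 4.6290e+05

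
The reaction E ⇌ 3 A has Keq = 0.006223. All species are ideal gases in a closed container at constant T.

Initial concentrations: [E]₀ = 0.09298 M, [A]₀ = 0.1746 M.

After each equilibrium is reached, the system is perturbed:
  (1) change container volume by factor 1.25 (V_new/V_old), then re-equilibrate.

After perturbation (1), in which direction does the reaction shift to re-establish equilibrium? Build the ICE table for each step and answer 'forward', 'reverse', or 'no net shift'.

Q₀ = 0.05725 vs Keq = 0.006223 ⇒ Q>K, reverse
Step 1:
                    E           A
  Initial     0.09298      0.1746
  Change      0.02789    -0.08366
  Equil        0.1209     0.09094
  solve Keq expr → x = -0.02789; check Q = 0.006223
Then change container volume by factor 1.25 (V_new/V_old).
Step 2:
                    E           A
  Initial     0.09669     0.07275
  Change    -0.003542     0.01063
  Equil       0.09315     0.08338
  solve Keq expr → x = 0.003542; check Q = 0.006223

Direction: forward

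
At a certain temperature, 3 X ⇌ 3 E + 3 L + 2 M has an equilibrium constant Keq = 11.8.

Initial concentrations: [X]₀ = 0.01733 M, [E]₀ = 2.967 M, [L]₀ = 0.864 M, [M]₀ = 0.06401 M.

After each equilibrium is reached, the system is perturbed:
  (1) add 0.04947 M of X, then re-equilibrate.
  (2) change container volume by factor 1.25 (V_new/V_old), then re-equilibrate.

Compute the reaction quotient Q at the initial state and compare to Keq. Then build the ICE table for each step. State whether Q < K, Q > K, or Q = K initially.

Q₀ = 1.3262e+04; Q > K (proceeds reverse)

Q₀ = 1.3262e+04 vs Keq = 11.8 ⇒ Q>K, reverse
Step 1:
                    X           E           L           M
  init        0.01733       2.967       0.864     0.06401
  Δ           0.06297    -0.06297    -0.06297    -0.04198
  eq           0.0803       2.904       0.801     0.02203
  solve Keq expr → x = -0.02099; check Q = 11.8
Then add 0.04947 M of X.
Step 2:
                    X           E           L           M
  init         0.1298       2.904       0.801     0.02203
  Δ          -0.01853     0.01853     0.01853     0.01235
  eq           0.1112       2.923      0.8196     0.03438
  solve Keq expr → x = 0.006176; check Q = 11.8
Then change container volume by factor 1.25 (V_new/V_old).
Step 3:
                    X           E           L           M
  init        0.08899       2.338      0.6556     0.02751
  Δ          -0.01323     0.01323     0.01323    0.008818
  eq          0.07577       2.351      0.6689     0.03632
  solve Keq expr → x = 0.004409; check Q = 11.8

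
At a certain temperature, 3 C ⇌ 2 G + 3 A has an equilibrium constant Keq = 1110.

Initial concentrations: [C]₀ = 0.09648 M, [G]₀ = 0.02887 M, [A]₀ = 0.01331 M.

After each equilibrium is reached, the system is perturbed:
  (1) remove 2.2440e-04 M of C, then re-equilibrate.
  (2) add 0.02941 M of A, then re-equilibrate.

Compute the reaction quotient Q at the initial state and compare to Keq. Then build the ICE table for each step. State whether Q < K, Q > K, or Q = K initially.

Q₀ = 2.1883e-06 vs Keq = 1110 ⇒ Q<K, forward
Step 1:
                    C           G           A
  init        0.09648     0.02887     0.01331
  Δ          -0.09436     0.06291     0.09436
  eq         0.002116     0.09178      0.1077
  solve Keq expr → x = 0.03145; check Q = 1110
Then remove 2.2440e-04 M of C.
Step 2:
                    C           G           A
  init       0.001892     0.09178      0.1077
  Δ        2.1789e-04 -1.4526e-04 -2.1789e-04
  eq         0.002109     0.09163      0.1075
  solve Keq expr → x = -7.2630e-05; check Q = 1110
Then add 0.02941 M of A.
Step 3:
                    C           G           A
  init       0.002109     0.09163      0.1369
  Δ        5.5910e-04 -3.7273e-04 -5.5910e-04
  eq         0.002669     0.09126      0.1363
  solve Keq expr → x = -1.8637e-04; check Q = 1110

Q₀ = 2.1883e-06; Q < K (proceeds forward)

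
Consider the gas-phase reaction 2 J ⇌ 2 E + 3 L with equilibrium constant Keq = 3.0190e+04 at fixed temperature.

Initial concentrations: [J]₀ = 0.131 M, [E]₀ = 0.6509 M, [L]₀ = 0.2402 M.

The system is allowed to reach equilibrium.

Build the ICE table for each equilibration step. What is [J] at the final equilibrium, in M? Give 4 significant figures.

Q₀ = 0.3421 vs Keq = 3.0190e+04 ⇒ Q<K, forward
Step 1:
                  J         E         L
  I           0.131    0.6509    0.2402
  C         -0.1297    0.1297    0.1946
  E        0.001288    0.7806    0.4348
  solve Keq expr → x = 0.06486; check Q = 3.0190e+04

[J]_eq = 0.001288 M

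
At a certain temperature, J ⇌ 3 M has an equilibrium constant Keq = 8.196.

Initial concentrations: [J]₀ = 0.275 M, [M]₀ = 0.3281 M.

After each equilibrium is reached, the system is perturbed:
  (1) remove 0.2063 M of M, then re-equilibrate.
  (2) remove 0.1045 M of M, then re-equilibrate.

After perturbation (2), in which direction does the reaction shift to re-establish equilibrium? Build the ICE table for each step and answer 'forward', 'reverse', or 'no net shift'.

Q₀ = 0.1284 vs Keq = 8.196 ⇒ Q<K, forward
Step 1:
                   J          M
  I            0.275     0.3281
  C          -0.1882     0.5646
  E           0.0868     0.8927
  solve Keq expr → x = 0.1882; check Q = 8.196
Then remove 0.2063 M of M.
Step 2:
                   J          M
  I           0.0868     0.6864
  C         -0.02982    0.08945
  E          0.05698     0.7759
  solve Keq expr → x = 0.02982; check Q = 8.196
Then remove 0.1045 M of M.
Step 3:
                   J          M
  I          0.05698     0.6714
  C         -0.01316    0.03948
  E          0.04382     0.7108
  solve Keq expr → x = 0.01316; check Q = 8.196

Direction: forward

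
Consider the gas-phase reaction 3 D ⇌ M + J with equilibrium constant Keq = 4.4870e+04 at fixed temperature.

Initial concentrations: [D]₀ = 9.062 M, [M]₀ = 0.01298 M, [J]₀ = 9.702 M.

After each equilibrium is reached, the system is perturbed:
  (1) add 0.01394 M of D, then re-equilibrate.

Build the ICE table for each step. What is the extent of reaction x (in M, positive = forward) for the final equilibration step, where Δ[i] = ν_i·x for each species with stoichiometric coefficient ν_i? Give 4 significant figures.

x = 0.004627 M

Q₀ = 1.6922e-04 vs Keq = 4.4870e+04 ⇒ Q<K, forward
Step 1:
                   D          M          J
  I            9.062    0.01298      9.702
  C           -8.967      2.989      2.989
  E          0.09469      3.002      12.69
  solve Keq expr → x = 2.989; check Q = 4.4870e+04
Then add 0.01394 M of D.
Step 2:
                   D          M          J
  I           0.1086      3.002      12.69
  C         -0.01388   0.004627   0.004627
  E          0.09475      3.007       12.7
  solve Keq expr → x = 0.004627; check Q = 4.4870e+04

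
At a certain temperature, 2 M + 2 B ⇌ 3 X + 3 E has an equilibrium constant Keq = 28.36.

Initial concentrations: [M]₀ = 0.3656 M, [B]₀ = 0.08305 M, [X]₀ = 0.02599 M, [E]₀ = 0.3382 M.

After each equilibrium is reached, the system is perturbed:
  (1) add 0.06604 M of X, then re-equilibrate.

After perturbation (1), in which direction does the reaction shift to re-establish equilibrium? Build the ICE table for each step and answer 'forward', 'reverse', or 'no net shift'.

Direction: reverse

Q₀ = 7.3663e-04 vs Keq = 28.36 ⇒ Q<K, forward
Step 1:
                   M          B          X          E
  init        0.3656    0.08305    0.02599     0.3382
  Δ         -0.07337   -0.07337     0.1101     0.1101
  eq          0.2922   0.009677      0.136     0.4483
  solve Keq expr → x = 0.03669; check Q = 28.36
Then add 0.06604 M of X.
Step 2:
                   M          B          X          E
  init        0.2922   0.009677     0.2021     0.4483
  Δ         0.005905   0.005905  -0.008858  -0.008858
  eq          0.2981    0.01558     0.1932     0.4394
  solve Keq expr → x = -0.002953; check Q = 28.36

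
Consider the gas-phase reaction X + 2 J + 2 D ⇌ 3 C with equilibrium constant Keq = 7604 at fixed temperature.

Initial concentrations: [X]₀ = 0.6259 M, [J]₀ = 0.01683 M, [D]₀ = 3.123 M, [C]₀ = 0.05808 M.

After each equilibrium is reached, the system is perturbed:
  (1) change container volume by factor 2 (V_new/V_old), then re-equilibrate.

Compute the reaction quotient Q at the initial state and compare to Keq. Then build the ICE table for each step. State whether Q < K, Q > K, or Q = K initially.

Q₀ = 0.1133 vs Keq = 7604 ⇒ Q<K, forward
Step 1:
                    X           J           D           C
  Initial      0.6259     0.01683       3.123     0.05808
  Change    -0.008359    -0.01672    -0.01672     0.02508
  Equil        0.6175  1.1265e-04       3.106     0.08316
  solve Keq expr → x = 0.008359; check Q = 7604
Then change container volume by factor 2 (V_new/V_old).
Step 2:
                    X           J           D           C
  Initial      0.3088  5.6327e-05       1.553     0.04158
  Change   2.7988e-05  5.5977e-05  5.5977e-05 -8.3965e-05
  Equil        0.3088  1.1230e-04       1.553     0.04149
  solve Keq expr → x = -2.7988e-05; check Q = 7604

Q₀ = 0.1133; Q < K (proceeds forward)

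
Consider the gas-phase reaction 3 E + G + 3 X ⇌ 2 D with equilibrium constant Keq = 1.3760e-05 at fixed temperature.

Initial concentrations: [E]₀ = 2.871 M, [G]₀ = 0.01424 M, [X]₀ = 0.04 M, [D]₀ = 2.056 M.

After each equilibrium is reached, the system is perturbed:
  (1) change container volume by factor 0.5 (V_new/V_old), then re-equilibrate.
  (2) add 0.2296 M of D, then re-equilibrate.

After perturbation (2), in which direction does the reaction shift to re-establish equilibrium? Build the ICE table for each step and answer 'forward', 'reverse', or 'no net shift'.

Q₀ = 1.9600e+05 vs Keq = 1.3760e-05 ⇒ Q>K, reverse
Step 1:
                  E         G         X         D
  init        2.871   0.01424      0.04     2.056
  Δ            2.75    0.9168      2.75    -1.834
  eq          5.621    0.9311      2.79    0.2224
  solve Keq expr → x = -0.9168; check Q = 1.3760e-05
Then change container volume by factor 0.5 (V_new/V_old).
Step 2:
                  E         G         X         D
  init        11.24     1.862     5.581    0.4447
  Δ          -1.244   -0.4147    -1.244    0.8295
  eq          9.999     1.447     4.337     1.274
  solve Keq expr → x = 0.4147; check Q = 1.3760e-05
Then add 0.2296 M of D.
Step 3:
                  E         G         X         D
  init        9.999     1.447     4.337     1.504
  Δ          0.1561   0.05204    0.1561   -0.1041
  eq          10.15     1.499     4.493       1.4
  solve Keq expr → x = -0.05204; check Q = 1.3760e-05

Direction: reverse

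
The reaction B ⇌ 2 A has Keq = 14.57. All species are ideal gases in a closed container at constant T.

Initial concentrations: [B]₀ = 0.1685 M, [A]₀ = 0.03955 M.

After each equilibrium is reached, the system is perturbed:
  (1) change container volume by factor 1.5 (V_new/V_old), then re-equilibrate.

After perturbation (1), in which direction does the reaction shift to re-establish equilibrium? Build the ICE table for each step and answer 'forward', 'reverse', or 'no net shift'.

Q₀ = 0.009283 vs Keq = 14.57 ⇒ Q<K, forward
Step 1:
                  B         A
  init       0.1685   0.03955
  Δ         -0.1597    0.3193
  eq       0.008839    0.3589
  solve Keq expr → x = 0.1597; check Q = 14.57
Then change container volume by factor 1.5 (V_new/V_old).
Step 2:
                  B         A
  init     0.005893    0.2392
  Δ       -0.001842  0.003685
  eq       0.004051    0.2429
  solve Keq expr → x = 0.001842; check Q = 14.57

Direction: forward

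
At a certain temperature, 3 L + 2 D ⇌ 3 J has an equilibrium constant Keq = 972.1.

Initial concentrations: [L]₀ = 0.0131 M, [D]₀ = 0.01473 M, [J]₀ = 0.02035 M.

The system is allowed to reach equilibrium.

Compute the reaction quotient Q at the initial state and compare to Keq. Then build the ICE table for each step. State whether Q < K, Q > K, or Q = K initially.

Q₀ = 1.7277e+04 vs Keq = 972.1 ⇒ Q>K, reverse
Step 1:
                   L          D          J
  Initial     0.0131    0.01473    0.02035
  Change    0.006497   0.004331  -0.006497
  Equil       0.0196    0.01906    0.01385
  solve Keq expr → x = -0.002166; check Q = 972.1

Q₀ = 1.7277e+04; Q > K (proceeds reverse)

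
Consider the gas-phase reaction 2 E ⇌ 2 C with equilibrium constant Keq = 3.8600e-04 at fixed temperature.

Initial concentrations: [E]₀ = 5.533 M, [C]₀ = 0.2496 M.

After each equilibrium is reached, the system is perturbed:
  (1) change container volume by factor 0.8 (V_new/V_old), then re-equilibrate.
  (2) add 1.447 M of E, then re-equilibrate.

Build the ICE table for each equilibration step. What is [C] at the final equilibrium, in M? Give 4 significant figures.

Q₀ = 0.002035 vs Keq = 3.8600e-04 ⇒ Q>K, reverse
Step 1:
                   E          C
  init         5.533     0.2496
  Δ           0.1382    -0.1382
  eq           5.671     0.1114
  solve Keq expr → x = -0.06909; check Q = 3.8600e-04
Then change container volume by factor 0.8 (V_new/V_old).
Step 2:
                   E          C
  init         7.089     0.1393
  Δ                0          0
  eq           7.089     0.1393
  solve Keq expr → x = 0; check Q = 3.8600e-04
Then add 1.447 M of E.
Step 3:
                   E          C
  init         8.536     0.1393
  Δ         -0.02788    0.02788
  eq           8.508     0.1672
  solve Keq expr → x = 0.01394; check Q = 3.8600e-04

[C]_eq = 0.1672 M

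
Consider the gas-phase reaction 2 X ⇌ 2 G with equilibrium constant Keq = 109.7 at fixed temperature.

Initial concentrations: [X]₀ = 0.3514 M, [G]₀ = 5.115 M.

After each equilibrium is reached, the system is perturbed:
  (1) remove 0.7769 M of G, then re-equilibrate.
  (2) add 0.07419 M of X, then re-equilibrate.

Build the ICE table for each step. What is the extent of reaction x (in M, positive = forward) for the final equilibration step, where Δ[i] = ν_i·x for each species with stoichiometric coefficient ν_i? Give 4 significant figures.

Q₀ = 211.9 vs Keq = 109.7 ⇒ Q>K, reverse
Step 1:
                    X           G
  I            0.3514       5.115
  C             0.125      -0.125
  E            0.4764        4.99
  solve Keq expr → x = -0.06251; check Q = 109.7
Then remove 0.7769 M of G.
Step 2:
                    X           G
  I            0.4764       4.213
  C          -0.06771     0.06771
  E            0.4087       4.281
  solve Keq expr → x = 0.03386; check Q = 109.7
Then add 0.07419 M of X.
Step 3:
                    X           G
  I            0.4829       4.281
  C          -0.06772     0.06772
  E            0.4152       4.349
  solve Keq expr → x = 0.03386; check Q = 109.7

x = 0.03386 M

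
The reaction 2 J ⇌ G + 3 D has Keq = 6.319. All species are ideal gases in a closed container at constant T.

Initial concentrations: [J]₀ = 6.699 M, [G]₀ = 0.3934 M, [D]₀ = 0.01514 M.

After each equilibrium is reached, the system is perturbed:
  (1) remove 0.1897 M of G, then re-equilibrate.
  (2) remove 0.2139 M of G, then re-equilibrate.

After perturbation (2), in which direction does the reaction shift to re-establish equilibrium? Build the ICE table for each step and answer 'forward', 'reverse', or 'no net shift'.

Direction: forward

Q₀ = 3.0422e-08 vs Keq = 6.319 ⇒ Q<K, forward
Step 1:
                   J          G          D
  init         6.699     0.3934    0.01514
  Δ           -2.623      1.311      3.934
  eq           4.076      1.705      3.949
  solve Keq expr → x = 1.311; check Q = 6.319
Then remove 0.1897 M of G.
Step 2:
                   J          G          D
  init         4.076      1.515      3.949
  Δ         -0.06057    0.03029    0.09086
  eq           4.016      1.545       4.04
  solve Keq expr → x = 0.03029; check Q = 6.319
Then remove 0.2139 M of G.
Step 3:
                   J          G          D
  init         4.016      1.331       4.04
  Δ         -0.07556    0.03778     0.1133
  eq            3.94      1.369      4.153
  solve Keq expr → x = 0.03778; check Q = 6.319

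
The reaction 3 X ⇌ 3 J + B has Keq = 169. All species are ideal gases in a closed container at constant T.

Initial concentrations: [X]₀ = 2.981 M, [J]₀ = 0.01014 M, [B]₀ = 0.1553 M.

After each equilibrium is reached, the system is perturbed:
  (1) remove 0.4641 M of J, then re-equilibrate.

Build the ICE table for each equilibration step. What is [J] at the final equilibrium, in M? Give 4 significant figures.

[J]_eq = 2.138 M

Q₀ = 6.1122e-09 vs Keq = 169 ⇒ Q<K, forward
Step 1:
                    X           J           B
  Initial       2.981     0.01014      0.1553
  Change       -2.523       2.523      0.8411
  Equil        0.4577       2.533      0.9964
  solve Keq expr → x = 0.8411; check Q = 169
Then remove 0.4641 M of J.
Step 2:
                    X           J           B
  Initial      0.4577       2.069      0.9964
  Change     -0.06853     0.06853     0.02284
  Equil        0.3891       2.138       1.019
  solve Keq expr → x = 0.02284; check Q = 169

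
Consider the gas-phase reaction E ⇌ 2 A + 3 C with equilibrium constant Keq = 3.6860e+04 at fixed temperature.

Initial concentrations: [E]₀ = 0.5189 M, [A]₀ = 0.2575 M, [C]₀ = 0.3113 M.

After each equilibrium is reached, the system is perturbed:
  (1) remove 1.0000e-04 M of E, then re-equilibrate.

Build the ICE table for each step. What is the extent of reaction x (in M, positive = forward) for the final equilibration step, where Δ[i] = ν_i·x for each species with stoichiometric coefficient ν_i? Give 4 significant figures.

x = -9.9766e-05 M

Q₀ = 0.003855 vs Keq = 3.6860e+04 ⇒ Q<K, forward
Step 1:
                   E          A          C
  init        0.5189     0.2575     0.3113
  Δ          -0.5186      1.037      1.556
  eq      2.9601e-04      1.295      1.867
  solve Keq expr → x = 0.5186; check Q = 3.6860e+04
Then remove 1.0000e-04 M of E.
Step 2:
                   E          A          C
  init    1.9601e-04      1.295      1.867
  Δ       9.9766e-05 -1.9953e-04 -2.9930e-04
  eq      2.9577e-04      1.295      1.867
  solve Keq expr → x = -9.9766e-05; check Q = 3.6860e+04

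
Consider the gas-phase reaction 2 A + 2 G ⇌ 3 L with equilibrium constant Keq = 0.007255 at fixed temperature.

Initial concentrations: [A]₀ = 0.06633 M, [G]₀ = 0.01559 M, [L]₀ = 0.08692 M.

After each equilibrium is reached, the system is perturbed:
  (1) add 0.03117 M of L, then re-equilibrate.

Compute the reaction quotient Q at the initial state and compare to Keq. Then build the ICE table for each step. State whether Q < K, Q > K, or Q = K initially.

Q₀ = 614.1 vs Keq = 0.007255 ⇒ Q>K, reverse
Step 1:
                   A          G          L
  I          0.06633    0.01559    0.08692
  C          0.05273    0.05273   -0.07909
  E           0.1191    0.06832    0.00783
  solve Keq expr → x = -0.02636; check Q = 0.007255
Then add 0.03117 M of L.
Step 2:
                   A          G          L
  I           0.1191    0.06832      0.039
  C           0.0192     0.0192    -0.0288
  E           0.1383    0.08751     0.0102
  solve Keq expr → x = -0.009599; check Q = 0.007255

Q₀ = 614.1; Q > K (proceeds reverse)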